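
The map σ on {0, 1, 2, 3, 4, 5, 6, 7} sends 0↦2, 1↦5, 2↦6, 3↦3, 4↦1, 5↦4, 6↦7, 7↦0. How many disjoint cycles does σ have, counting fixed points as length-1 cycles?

Cycle decomposition: (0 2 6 7) (1 5 4) (3).
3 cycles.

3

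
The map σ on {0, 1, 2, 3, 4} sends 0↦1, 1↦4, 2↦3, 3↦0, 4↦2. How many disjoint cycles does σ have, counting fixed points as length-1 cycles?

Cycle decomposition: (0 1 4 2 3).
1 cycle.

1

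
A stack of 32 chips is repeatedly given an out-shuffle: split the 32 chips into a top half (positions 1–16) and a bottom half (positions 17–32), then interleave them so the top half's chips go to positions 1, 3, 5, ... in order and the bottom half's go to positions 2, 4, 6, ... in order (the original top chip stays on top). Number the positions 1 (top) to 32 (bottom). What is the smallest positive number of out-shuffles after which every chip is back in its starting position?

The out-shuffle permutes the 32 positions with cycle lengths [1, 1, 5, 5, 5, 5, 5, 5].
Every chip is home exactly when every cycle has completed a whole number of laps, i.e. after lcm(1, 5) = 5 out-shuffles.

5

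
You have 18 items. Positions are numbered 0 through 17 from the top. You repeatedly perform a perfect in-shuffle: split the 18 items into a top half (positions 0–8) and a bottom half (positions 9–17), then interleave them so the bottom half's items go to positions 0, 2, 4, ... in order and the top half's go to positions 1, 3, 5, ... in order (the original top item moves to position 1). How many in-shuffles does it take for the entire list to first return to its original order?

The in-shuffle permutes the 18 positions with cycle lengths [18].
Every item is home exactly when every cycle has completed a whole number of laps, i.e. after lcm(18) = 18 in-shuffles.

18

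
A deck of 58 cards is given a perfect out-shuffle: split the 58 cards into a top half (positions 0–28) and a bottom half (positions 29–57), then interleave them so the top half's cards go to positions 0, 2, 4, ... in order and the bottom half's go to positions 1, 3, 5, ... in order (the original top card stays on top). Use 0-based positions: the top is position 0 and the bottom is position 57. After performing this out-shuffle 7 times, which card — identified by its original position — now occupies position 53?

Work backwards from position 53, undoing one out-shuffle at a time:
53 ← 55 ← 56 ← 28 ← 14 ← 7 ← 32 ← 16
So the card now at position 53 started at position 16.

16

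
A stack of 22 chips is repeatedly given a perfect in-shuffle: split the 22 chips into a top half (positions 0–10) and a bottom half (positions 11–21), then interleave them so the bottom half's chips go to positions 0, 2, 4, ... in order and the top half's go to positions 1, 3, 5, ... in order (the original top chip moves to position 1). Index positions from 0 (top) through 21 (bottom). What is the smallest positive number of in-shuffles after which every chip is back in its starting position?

The in-shuffle permutes the 22 positions with cycle lengths [11, 11].
Every chip is home exactly when every cycle has completed a whole number of laps, i.e. after lcm(11) = 11 in-shuffles.

11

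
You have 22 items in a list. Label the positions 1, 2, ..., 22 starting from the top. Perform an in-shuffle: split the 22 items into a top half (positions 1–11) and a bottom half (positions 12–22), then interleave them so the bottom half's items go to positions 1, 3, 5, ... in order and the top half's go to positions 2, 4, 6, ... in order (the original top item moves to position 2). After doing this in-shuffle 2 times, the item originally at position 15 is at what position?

Track the item's position through each in-shuffle:
15 → 7 → 14

14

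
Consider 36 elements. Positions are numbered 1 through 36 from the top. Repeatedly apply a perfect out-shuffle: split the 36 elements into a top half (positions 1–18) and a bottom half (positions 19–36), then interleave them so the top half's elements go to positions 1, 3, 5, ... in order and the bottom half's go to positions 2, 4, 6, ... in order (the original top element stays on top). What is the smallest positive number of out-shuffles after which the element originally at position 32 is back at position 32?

Follow position 32 under repeated out-shuffles:
32 → 28 → 20 → 4 → 7 → 13 → 25 → 14 → 27 → 18 → 35 → 34 → 32
It first returns after 12 out-shuffles.

12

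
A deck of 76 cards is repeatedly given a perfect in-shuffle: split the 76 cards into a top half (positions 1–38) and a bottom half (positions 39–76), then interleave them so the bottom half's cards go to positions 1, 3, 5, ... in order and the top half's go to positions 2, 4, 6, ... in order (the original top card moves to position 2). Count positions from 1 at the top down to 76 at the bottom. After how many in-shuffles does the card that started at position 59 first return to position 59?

Follow position 59 under repeated in-shuffles:
59 → 41 → 5 → 10 → 20 → 40 → 3 → 6 → ... → 59 (length 30)
It first returns after 30 in-shuffles.

30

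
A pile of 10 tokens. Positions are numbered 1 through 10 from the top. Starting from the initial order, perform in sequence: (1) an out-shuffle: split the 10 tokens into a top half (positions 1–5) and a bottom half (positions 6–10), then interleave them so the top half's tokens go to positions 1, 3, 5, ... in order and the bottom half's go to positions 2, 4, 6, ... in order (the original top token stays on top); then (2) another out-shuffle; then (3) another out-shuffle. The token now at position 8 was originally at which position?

Undo the operations in reverse order, starting from position 8:
  undo op 3 (out-shuffle, from bottom half): 8 ← 9
  undo op 2 (out-shuffle, from top half): 9 ← 5
  undo op 1 (out-shuffle, from top half): 5 ← 3
So the token at position 8 came from original position 3.

3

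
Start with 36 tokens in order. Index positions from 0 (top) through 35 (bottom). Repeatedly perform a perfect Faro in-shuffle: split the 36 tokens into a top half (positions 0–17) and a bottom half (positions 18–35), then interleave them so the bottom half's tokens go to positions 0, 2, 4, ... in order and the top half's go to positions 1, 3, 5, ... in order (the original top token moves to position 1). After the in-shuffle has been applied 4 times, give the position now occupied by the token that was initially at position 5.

21

Track the token's position through each in-shuffle:
5 → 11 → 23 → 10 → 21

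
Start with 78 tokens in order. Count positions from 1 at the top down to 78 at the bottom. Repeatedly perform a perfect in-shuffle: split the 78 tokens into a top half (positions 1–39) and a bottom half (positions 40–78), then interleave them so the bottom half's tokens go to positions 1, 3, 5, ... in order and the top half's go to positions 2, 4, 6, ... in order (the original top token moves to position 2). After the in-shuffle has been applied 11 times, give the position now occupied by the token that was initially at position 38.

9

Track the token's position through each in-shuffle:
38 → 76 → 73 → 67 → 55 → 31 → 62 → 45 → 11 → 22 → 44 → 9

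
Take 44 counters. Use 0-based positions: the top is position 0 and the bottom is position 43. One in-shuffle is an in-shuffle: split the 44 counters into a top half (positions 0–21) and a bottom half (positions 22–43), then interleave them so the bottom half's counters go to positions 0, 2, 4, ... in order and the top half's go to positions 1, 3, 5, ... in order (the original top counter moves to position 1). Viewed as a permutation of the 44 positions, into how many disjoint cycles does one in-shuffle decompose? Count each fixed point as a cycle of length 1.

7

Trace each unvisited position around until it returns:
(0 1 3 7 15 31 ... len 12) (2 5 11 23) (4 9 19 39 34 24) (6 13 27 10 21 43 ... len 12) (8 17 35 26) (14 29) (20 41 38 32)
7 cycles in total.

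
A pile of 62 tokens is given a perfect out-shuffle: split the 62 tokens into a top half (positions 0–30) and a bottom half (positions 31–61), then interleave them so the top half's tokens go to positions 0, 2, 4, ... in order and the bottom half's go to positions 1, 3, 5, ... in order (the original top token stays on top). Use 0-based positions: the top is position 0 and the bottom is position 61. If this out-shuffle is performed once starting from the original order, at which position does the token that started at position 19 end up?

Track the token's position through each out-shuffle:
19 → 38

38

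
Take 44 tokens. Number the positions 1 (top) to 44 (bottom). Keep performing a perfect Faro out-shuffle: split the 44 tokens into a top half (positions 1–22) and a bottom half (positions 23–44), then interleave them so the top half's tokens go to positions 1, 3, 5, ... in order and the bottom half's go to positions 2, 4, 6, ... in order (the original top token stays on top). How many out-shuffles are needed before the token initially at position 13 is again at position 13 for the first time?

14

Follow position 13 under repeated out-shuffles:
13 → 25 → 6 → 11 → 21 → 41 → 38 → 32 → 20 → 39 → 34 → 24 → 4 → 7 → 13
It first returns after 14 out-shuffles.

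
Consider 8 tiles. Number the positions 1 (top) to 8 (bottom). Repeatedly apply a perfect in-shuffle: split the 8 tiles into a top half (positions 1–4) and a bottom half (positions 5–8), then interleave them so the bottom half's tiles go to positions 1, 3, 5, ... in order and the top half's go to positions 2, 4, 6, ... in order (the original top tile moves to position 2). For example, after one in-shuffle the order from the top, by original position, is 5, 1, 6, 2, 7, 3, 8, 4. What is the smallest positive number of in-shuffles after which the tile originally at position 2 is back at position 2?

Follow position 2 under repeated in-shuffles:
2 → 4 → 8 → 7 → 5 → 1 → 2
It first returns after 6 in-shuffles.

6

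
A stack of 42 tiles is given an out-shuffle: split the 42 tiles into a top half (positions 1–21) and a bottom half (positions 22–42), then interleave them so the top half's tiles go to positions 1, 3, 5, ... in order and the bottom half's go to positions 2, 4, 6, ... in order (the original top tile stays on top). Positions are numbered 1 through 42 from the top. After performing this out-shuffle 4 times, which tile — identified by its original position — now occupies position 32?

Work backwards from position 32, undoing one out-shuffle at a time:
32 ← 37 ← 19 ← 10 ← 26
So the tile now at position 32 started at position 26.

26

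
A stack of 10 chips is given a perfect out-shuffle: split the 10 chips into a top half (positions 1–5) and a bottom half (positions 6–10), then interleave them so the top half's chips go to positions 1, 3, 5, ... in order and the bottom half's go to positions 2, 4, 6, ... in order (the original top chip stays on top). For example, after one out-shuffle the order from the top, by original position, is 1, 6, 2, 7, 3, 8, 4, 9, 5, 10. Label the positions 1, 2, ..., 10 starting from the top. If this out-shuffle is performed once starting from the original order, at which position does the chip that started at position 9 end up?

8

Track the chip's position through each out-shuffle:
9 → 8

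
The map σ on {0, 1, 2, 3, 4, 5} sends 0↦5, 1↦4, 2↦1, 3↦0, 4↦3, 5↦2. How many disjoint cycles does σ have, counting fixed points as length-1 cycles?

Cycle decomposition: (0 5 2 1 4 3).
1 cycle.

1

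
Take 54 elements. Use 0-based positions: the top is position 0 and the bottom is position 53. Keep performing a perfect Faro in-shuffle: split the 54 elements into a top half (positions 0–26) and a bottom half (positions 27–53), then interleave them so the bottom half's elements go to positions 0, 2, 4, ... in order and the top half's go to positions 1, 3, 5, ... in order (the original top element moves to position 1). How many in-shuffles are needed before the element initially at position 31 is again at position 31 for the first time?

20

Follow position 31 under repeated in-shuffles:
31 → 8 → 17 → 35 → 16 → 33 → 12 → 25 → 51 → 48 → 42 → 30 → 6 → 13 → 27 → 0 → 1 → 3 → 7 → 15 → 31
It first returns after 20 in-shuffles.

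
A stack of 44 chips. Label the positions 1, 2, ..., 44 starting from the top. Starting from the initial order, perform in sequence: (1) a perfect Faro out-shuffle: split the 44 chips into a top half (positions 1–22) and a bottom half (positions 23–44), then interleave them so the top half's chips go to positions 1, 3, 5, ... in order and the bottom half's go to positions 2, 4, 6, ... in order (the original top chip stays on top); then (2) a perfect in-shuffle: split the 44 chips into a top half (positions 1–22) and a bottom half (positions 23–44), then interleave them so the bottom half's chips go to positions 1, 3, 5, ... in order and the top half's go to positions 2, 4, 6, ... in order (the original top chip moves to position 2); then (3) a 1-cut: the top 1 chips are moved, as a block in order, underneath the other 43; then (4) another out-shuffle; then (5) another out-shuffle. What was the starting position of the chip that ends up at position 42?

Undo the operations in reverse order, starting from position 42:
  undo op 5 (out-shuffle, from bottom half): 42 ← 43
  undo op 4 (out-shuffle, from top half): 43 ← 22
  undo op 3 (cut 1): 22 ← 23
  undo op 2 (in-shuffle, from bottom half): 23 ← 34
  undo op 1 (out-shuffle, from bottom half): 34 ← 39
So the chip at position 42 came from original position 39.

39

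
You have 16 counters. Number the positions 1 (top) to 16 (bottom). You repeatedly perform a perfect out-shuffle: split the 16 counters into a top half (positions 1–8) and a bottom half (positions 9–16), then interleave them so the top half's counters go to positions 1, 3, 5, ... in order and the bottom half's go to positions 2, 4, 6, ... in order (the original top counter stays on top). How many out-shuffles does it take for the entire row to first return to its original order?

The out-shuffle permutes the 16 positions with cycle lengths [1, 1, 2, 4, 4, 4].
Every counter is home exactly when every cycle has completed a whole number of laps, i.e. after lcm(1, 2, 4) = 4 out-shuffles.

4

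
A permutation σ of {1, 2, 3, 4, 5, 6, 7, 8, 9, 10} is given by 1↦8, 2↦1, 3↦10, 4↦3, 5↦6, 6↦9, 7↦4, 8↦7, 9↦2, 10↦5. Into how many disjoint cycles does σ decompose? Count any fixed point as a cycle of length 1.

1

Cycle decomposition: (1 8 7 4 3 10 5 6 9 2).
1 cycle.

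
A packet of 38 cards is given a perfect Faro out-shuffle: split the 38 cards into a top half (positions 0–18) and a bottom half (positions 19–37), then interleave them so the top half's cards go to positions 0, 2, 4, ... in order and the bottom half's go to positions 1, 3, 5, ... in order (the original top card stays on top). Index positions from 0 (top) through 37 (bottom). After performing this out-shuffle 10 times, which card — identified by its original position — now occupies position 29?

Work backwards from position 29, undoing one out-shuffle at a time:
29 ← 33 ← 35 ← 36 ← 18 ← 9 ← 23 ← 30 ← 15 ← 26 ← 13
So the card now at position 29 started at position 13.

13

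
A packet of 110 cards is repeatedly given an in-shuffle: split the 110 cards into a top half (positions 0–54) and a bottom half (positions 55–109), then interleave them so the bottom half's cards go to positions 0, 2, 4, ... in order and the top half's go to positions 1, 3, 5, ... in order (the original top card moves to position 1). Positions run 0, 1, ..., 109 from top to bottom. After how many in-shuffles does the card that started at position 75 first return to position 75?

Follow position 75 under repeated in-shuffles:
75 → 40 → 81 → 52 → 105 → 100 → 90 → 70 → ... → 75 (length 36)
It first returns after 36 in-shuffles.

36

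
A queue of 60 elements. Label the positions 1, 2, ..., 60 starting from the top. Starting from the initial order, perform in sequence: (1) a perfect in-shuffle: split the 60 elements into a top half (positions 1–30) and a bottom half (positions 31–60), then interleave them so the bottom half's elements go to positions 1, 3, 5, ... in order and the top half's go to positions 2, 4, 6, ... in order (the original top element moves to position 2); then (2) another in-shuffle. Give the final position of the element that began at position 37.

Track the element from position 37 forward through each operation:
  after op 1 (in-shuffle): 37 → 13
  after op 2 (in-shuffle): 13 → 26

26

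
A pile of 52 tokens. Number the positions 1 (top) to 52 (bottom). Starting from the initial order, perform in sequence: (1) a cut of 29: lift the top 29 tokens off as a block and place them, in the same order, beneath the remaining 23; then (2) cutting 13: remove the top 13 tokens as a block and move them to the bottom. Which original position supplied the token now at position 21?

11

Undo the operations in reverse order, starting from position 21:
  undo op 2 (cut 13): 21 ← 34
  undo op 1 (cut 29): 34 ← 11
So the token at position 21 came from original position 11.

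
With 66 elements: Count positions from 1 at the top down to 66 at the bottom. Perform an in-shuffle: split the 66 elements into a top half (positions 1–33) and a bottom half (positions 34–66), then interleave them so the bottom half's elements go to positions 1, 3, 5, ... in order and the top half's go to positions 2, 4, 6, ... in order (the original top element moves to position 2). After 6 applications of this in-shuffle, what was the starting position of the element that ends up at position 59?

Work backwards from position 59, undoing one in-shuffle at a time:
59 ← 63 ← 65 ← 66 ← 33 ← 50 ← 25
So the element now at position 59 started at position 25.

25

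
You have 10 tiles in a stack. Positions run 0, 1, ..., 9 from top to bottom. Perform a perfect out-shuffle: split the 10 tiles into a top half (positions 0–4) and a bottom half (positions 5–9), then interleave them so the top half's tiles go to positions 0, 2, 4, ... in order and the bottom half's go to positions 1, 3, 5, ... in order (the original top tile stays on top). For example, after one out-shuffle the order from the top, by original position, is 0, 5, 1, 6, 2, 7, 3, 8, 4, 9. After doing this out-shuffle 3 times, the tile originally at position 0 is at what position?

0

Position 0 is a fixed point of every out-shuffle, so the tile never moves.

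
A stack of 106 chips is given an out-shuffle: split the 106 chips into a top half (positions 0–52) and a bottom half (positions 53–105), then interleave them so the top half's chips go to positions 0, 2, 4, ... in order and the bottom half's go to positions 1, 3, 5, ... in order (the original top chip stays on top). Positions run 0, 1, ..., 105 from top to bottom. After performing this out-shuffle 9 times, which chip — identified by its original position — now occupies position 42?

Work backwards from position 42, undoing one out-shuffle at a time:
42 ← 21 ← 63 ← 84 ← 42 ← 21 ← 63 ← 84 ← 42 ← 21
So the chip now at position 42 started at position 21.

21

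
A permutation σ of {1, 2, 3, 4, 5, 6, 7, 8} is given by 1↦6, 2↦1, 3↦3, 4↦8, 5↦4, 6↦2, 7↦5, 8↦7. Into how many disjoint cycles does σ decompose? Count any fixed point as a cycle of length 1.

Cycle decomposition: (1 6 2) (3) (4 8 7 5).
3 cycles.

3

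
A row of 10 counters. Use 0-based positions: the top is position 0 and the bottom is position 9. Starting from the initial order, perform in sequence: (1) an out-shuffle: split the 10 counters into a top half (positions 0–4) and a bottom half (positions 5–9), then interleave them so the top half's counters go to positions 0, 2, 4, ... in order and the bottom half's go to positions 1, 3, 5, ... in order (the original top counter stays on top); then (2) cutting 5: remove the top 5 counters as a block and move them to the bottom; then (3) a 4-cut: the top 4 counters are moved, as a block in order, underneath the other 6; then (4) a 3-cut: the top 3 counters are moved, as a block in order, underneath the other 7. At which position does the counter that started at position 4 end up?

Track the counter from position 4 forward through each operation:
  after op 1 (out-shuffle): 4 → 8
  after op 2 (cut 5): 8 → 3
  after op 3 (cut 4): 3 → 9
  after op 4 (cut 3): 9 → 6

6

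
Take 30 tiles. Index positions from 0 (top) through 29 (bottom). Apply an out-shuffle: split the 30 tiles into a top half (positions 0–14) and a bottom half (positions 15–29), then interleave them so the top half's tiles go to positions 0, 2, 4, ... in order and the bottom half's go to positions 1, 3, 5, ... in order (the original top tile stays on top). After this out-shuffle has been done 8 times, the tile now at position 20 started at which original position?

Work backwards from position 20, undoing one out-shuffle at a time:
20 ← 10 ← 5 ← 17 ← 23 ← 26 ← 13 ← 21 ← 25
So the tile now at position 20 started at position 25.

25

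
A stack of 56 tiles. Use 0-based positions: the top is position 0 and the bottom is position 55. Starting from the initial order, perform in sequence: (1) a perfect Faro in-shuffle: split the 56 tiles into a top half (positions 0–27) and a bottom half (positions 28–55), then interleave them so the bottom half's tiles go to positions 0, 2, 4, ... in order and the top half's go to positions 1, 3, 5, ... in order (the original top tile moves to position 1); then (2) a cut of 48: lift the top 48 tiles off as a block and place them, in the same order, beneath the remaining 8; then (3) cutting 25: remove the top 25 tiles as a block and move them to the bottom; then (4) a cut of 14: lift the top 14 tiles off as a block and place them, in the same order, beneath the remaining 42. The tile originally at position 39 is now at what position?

47

Track the tile from position 39 forward through each operation:
  after op 1 (in-shuffle): 39 → 22
  after op 2 (cut 48): 22 → 30
  after op 3 (cut 25): 30 → 5
  after op 4 (cut 14): 5 → 47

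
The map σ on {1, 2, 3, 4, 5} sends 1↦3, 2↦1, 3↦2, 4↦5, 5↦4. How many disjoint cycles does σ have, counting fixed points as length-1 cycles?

2

Cycle decomposition: (1 3 2) (4 5).
2 cycles.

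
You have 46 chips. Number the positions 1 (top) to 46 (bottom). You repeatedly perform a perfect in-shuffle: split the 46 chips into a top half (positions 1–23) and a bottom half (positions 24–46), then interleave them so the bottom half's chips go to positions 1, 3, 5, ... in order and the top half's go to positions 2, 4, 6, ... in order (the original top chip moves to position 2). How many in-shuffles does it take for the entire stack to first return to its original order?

23

The in-shuffle permutes the 46 positions with cycle lengths [23, 23].
Every chip is home exactly when every cycle has completed a whole number of laps, i.e. after lcm(23) = 23 in-shuffles.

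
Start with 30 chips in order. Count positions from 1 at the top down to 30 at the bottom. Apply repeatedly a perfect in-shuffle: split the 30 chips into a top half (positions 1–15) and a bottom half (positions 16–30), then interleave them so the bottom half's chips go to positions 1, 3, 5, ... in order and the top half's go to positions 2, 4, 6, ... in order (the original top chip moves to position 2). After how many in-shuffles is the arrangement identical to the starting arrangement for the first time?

The in-shuffle permutes the 30 positions with cycle lengths [5, 5, 5, 5, 5, 5].
Every chip is home exactly when every cycle has completed a whole number of laps, i.e. after lcm(5) = 5 in-shuffles.

5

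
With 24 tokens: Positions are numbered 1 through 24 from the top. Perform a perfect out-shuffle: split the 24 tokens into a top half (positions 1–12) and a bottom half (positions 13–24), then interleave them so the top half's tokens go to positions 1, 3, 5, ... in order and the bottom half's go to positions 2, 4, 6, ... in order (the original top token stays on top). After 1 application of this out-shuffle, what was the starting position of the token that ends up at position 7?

Work backwards from position 7, undoing one out-shuffle at a time:
7 ← 4
So the token now at position 7 started at position 4.

4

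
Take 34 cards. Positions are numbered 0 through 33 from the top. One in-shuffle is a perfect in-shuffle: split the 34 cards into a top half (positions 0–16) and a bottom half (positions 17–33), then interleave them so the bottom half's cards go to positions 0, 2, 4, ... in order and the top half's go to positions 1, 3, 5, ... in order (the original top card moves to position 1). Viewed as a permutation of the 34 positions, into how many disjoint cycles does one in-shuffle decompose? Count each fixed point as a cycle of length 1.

5

Trace each unvisited position around until it returns:
(0 1 3 7 15 31 ... len 12) (2 5 11 23 12 25 ... len 12) (4 9 19) (6 13 27 20) (14 29 24)
5 cycles in total.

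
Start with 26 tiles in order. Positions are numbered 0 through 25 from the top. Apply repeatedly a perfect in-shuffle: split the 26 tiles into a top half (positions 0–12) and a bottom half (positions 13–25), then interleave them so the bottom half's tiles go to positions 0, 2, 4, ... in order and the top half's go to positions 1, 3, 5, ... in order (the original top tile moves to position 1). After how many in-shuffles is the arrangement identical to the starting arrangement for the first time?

18

The in-shuffle permutes the 26 positions with cycle lengths [2, 6, 18].
Every tile is home exactly when every cycle has completed a whole number of laps, i.e. after lcm(2, 6, 18) = 18 in-shuffles.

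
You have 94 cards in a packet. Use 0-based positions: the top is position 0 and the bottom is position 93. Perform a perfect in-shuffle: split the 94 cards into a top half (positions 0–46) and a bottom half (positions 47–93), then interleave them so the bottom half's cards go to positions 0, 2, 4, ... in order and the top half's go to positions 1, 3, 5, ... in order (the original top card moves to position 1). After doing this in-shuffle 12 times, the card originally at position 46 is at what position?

41

Track the card's position through each in-shuffle:
46 → 93 → 92 → 90 → 86 → 78 → 62 → 30 → 61 → 28 → 57 → 20 → 41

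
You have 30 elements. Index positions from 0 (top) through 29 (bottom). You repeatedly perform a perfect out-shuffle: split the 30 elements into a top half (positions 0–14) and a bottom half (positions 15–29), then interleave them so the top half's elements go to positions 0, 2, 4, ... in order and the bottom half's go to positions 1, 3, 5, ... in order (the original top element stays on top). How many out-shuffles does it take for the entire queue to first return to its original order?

28

The out-shuffle permutes the 30 positions with cycle lengths [1, 1, 28].
Every element is home exactly when every cycle has completed a whole number of laps, i.e. after lcm(1, 28) = 28 out-shuffles.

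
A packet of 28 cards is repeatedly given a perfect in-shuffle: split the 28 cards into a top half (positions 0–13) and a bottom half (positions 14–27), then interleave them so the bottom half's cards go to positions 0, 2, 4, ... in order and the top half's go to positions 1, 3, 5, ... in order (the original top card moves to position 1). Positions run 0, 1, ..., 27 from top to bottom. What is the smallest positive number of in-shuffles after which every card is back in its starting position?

28

The in-shuffle permutes the 28 positions with cycle lengths [28].
Every card is home exactly when every cycle has completed a whole number of laps, i.e. after lcm(28) = 28 in-shuffles.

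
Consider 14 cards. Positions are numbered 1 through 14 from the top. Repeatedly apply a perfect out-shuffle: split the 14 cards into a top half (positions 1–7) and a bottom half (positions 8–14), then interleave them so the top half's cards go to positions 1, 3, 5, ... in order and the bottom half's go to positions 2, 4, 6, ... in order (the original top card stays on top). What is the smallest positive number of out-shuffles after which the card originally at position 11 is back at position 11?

12

Follow position 11 under repeated out-shuffles:
11 → 8 → 2 → 3 → 5 → 9 → 4 → 7 → 13 → 12 → 10 → 6 → 11
It first returns after 12 out-shuffles.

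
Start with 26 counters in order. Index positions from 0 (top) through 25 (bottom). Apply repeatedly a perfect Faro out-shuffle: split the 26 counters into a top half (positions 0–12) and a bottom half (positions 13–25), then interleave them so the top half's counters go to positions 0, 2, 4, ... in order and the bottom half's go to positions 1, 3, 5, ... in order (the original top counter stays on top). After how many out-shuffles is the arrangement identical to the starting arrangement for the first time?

20

The out-shuffle permutes the 26 positions with cycle lengths [1, 1, 4, 20].
Every counter is home exactly when every cycle has completed a whole number of laps, i.e. after lcm(1, 4, 20) = 20 out-shuffles.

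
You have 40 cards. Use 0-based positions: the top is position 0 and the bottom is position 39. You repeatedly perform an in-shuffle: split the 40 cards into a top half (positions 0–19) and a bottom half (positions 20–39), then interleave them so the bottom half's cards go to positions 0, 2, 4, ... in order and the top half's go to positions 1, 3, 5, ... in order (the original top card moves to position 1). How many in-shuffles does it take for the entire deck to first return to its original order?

20

The in-shuffle permutes the 40 positions with cycle lengths [20, 20].
Every card is home exactly when every cycle has completed a whole number of laps, i.e. after lcm(20) = 20 in-shuffles.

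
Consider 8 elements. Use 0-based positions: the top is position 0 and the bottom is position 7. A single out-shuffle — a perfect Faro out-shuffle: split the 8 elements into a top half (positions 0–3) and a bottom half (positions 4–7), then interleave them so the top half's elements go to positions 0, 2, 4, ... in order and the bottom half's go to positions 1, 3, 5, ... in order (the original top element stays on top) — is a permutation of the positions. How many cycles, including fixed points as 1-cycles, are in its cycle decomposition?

Trace each unvisited position around until it returns:
(0) (1 2 4) (3 6 5) (7)
4 cycles in total.

4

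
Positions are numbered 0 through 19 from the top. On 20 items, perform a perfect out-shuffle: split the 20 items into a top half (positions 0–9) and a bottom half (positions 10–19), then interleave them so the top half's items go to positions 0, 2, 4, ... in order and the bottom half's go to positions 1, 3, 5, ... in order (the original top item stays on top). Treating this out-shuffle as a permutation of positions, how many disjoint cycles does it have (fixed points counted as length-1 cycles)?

3

Trace each unvisited position around until it returns:
(0) (1 2 4 8 16 13 ... len 18) (19)
3 cycles in total.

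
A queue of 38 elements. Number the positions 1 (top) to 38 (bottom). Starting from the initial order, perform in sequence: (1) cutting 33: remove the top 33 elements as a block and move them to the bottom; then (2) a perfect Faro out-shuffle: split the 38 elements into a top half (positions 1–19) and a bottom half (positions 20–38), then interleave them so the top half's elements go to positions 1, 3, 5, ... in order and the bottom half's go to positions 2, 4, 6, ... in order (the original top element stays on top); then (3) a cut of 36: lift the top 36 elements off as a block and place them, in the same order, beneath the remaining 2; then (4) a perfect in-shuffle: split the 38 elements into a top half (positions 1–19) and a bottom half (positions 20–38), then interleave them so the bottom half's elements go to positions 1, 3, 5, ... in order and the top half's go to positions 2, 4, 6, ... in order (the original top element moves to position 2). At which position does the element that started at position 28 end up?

Track the element from position 28 forward through each operation:
  after op 1 (cut 33): 28 → 33
  after op 2 (out-shuffle): 33 → 28
  after op 3 (cut 36): 28 → 30
  after op 4 (in-shuffle): 30 → 21

21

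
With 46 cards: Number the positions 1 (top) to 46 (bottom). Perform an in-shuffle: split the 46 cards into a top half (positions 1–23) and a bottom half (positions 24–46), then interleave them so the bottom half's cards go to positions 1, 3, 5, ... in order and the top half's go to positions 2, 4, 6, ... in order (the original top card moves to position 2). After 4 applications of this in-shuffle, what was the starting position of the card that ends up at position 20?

Work backwards from position 20, undoing one in-shuffle at a time:
20 ← 10 ← 5 ← 26 ← 13
So the card now at position 20 started at position 13.

13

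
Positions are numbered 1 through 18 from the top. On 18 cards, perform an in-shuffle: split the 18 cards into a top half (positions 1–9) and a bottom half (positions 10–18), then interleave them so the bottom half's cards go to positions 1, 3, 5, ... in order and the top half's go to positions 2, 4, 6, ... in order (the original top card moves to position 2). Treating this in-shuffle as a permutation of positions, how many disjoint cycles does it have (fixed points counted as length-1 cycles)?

1

Trace each unvisited position around until it returns:
(1 2 4 8 16 13 ... len 18)
1 cycle in total.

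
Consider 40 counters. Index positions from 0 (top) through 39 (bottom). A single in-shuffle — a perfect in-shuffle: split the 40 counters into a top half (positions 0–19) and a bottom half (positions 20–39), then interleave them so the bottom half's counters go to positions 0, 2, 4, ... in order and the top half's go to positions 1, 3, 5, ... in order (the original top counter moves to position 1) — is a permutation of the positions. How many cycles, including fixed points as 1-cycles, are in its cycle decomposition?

2

Trace each unvisited position around until it returns:
(0 1 3 7 15 31 ... len 20) (2 5 11 23 6 13 ... len 20)
2 cycles in total.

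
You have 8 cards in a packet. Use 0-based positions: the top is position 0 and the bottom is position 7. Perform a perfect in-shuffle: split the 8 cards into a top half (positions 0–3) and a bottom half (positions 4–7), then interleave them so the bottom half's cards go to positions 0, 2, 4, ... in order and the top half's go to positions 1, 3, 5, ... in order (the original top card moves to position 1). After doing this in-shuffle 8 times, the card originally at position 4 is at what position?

Track the card's position through each in-shuffle:
4 → 0 → 1 → 3 → 7 → 6 → 4 → 0 → 1

1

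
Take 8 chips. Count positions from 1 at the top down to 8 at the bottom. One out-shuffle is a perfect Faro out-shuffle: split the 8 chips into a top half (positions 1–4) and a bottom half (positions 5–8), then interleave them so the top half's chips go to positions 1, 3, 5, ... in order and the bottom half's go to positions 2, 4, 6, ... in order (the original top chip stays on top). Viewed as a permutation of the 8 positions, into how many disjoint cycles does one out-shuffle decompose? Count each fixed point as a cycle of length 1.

Trace each unvisited position around until it returns:
(1) (2 3 5) (4 7 6) (8)
4 cycles in total.

4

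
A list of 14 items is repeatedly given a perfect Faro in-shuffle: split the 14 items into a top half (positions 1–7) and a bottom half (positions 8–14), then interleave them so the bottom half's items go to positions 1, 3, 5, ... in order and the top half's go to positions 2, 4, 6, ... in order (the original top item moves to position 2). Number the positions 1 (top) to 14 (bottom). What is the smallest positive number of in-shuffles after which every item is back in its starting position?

The in-shuffle permutes the 14 positions with cycle lengths [2, 4, 4, 4].
Every item is home exactly when every cycle has completed a whole number of laps, i.e. after lcm(2, 4) = 4 in-shuffles.

4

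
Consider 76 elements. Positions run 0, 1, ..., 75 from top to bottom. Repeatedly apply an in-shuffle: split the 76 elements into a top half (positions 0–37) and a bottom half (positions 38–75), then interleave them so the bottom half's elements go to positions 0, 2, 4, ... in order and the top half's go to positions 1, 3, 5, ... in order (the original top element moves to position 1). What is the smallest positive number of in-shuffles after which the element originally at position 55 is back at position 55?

10

Follow position 55 under repeated in-shuffles:
55 → 34 → 69 → 62 → 48 → 20 → 41 → 6 → 13 → 27 → 55
It first returns after 10 in-shuffles.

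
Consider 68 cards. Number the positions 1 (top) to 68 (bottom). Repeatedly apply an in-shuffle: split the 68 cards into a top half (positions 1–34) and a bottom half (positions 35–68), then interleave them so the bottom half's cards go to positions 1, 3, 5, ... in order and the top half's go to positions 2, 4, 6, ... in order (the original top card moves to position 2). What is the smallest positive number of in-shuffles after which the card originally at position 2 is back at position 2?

Follow position 2 under repeated in-shuffles:
2 → 4 → 8 → 16 → 32 → 64 → 59 → 49 → ... → 2 (length 22)
It first returns after 22 in-shuffles.

22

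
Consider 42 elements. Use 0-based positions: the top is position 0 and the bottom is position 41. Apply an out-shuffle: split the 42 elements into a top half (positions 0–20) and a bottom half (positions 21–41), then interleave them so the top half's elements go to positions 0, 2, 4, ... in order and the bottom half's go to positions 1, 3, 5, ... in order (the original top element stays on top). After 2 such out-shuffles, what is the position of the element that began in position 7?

Track the element's position through each out-shuffle:
7 → 14 → 28

28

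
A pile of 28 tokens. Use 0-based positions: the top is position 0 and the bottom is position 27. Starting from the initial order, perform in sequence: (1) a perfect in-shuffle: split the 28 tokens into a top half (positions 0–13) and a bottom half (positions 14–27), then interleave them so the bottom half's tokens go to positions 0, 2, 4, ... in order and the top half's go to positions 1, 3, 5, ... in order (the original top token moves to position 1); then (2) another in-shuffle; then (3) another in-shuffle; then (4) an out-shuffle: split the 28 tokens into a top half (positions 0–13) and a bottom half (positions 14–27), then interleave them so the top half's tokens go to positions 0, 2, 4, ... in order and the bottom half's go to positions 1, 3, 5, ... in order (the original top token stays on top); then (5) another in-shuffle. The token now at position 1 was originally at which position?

10

Undo the operations in reverse order, starting from position 1:
  undo op 5 (in-shuffle, from top half): 1 ← 0
  undo op 4 (out-shuffle, from top half): 0 ← 0
  undo op 3 (in-shuffle, from bottom half): 0 ← 14
  undo op 2 (in-shuffle, from bottom half): 14 ← 21
  undo op 1 (in-shuffle, from top half): 21 ← 10
So the token at position 1 came from original position 10.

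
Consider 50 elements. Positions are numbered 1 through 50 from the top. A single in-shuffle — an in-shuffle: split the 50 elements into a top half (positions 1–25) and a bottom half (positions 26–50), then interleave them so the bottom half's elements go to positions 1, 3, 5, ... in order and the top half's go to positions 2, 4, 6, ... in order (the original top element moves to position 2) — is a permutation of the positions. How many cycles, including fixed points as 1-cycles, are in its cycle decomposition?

7

Trace each unvisited position around until it returns:
(1 2 4 8 16 32 13 26) (3 6 12 24 48 45 39 27) (5 10 20 40 29 7 14 28) (9 18 36 21 42 33 15 30) (11 22 44 37 23 46 41 31) (17 34) (19 38 25 50 49 47 43 35)
7 cycles in total.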